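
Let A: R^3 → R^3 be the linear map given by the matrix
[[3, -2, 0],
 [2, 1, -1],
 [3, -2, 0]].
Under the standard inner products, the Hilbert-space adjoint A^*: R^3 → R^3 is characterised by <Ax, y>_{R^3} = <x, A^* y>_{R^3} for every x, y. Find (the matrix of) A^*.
A^* = A^T =
[[3, 2, 3],
 [-2, 1, -2],
 [0, -1, 0]]

For real matrices with standard dot products, the defining identity <Ax, y> = <x, A^* y> gives (Ax)^T y = x^T (A^*) y, i.e. x^T A^T y = x^T (A^*) y. Since this holds for all x, y, we must have A^* = A^T. Therefore
A^* =
[[3, 2, 3],
 [-2, 1, -2],
 [0, -1, 0]].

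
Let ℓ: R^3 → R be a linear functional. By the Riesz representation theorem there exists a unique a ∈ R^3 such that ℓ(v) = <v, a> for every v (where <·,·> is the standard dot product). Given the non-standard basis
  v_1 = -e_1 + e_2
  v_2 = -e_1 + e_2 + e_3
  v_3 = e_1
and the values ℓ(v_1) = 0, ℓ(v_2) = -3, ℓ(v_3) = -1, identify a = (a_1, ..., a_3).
a = (-1, -1, -3)

Write a = (a_1, ..., a_3) in the standard basis. For each basis vector v_i, ℓ(v_i) = <v_i, a> is a linear equation in the a_j's. Collect the n equations into a matrix system V a = ℓ, where row i of V is v_i (expressed in the standard basis). Since V is invertible (lower-triangular with 1s on the diagonal, up to permutation), solve by back-substitution:
  V =
[[-1, 1, 0],
 [-1, 1, 1],
 [1, 0, 0]]
  V a = (0, -3, -1)
Solving gives a = (-1, -1, -3).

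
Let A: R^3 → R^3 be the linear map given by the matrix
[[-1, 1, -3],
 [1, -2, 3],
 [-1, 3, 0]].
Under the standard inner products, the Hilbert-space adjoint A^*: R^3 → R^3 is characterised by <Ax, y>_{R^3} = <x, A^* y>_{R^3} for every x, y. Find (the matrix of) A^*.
A^* = A^T =
[[-1, 1, -1],
 [1, -2, 3],
 [-3, 3, 0]]

For real matrices with standard dot products, the defining identity <Ax, y> = <x, A^* y> gives (Ax)^T y = x^T (A^*) y, i.e. x^T A^T y = x^T (A^*) y. Since this holds for all x, y, we must have A^* = A^T. Therefore
A^* =
[[-1, 1, -1],
 [1, -2, 3],
 [-3, 3, 0]].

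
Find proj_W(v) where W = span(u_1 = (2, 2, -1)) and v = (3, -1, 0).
proj_W(v) = (8/9, 8/9, -4/9)

Set up U = [u_1 | ... | u_1] ∈ R^(3×1). The projector onto W = col(U) is P = U (U^T U)^(-1) U^T.
Compute U^T U =
  [9],
and U^T v = (4).
Solve U^T U · c = U^T v for the coefficients: c = (4/9). The projection is proj_W(v) = U c.
Check: (v - proj_W(v)) · u_1 = 0  (should be 0).
Result: proj_W(v) = (8/9, 8/9, -4/9).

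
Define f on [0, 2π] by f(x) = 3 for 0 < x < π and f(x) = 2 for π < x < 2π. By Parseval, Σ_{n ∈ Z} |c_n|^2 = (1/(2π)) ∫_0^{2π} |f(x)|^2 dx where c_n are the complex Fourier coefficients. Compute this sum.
Σ |c_n|^2 = 13/2

Parseval equates the L^2 energy of f (normalised by 1/(2π)) with the ℓ^2 sum of its Fourier coefficients: (1/(2π)) ∫_0^{2π} |f|^2 = Σ |c_n|^2.
Compute the left side: (1/(2π)) [∫_0^π 3^2 dx + ∫_π^{2π} 2^2 dx] = (1/(2π)) · (9π + 4π) = (9 + 4)/2 = 13/2.
So Σ_{n ∈ Z} |c_n|^2 = 13/2.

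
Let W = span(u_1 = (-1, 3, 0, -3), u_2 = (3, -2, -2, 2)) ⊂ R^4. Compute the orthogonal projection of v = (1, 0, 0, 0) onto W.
proj_W(v) = (17/29, -2/29, -14/29, 2/29)

Set up U = [u_1 | ... | u_2] ∈ R^(4×2). The projector onto W = col(U) is P = U (U^T U)^(-1) U^T.
Compute U^T U =
  [19, -15]
  [-15, 21],
and U^T v = (-1, 3).
Solve U^T U · c = U^T v for the coefficients: c = (4/29, 7/29). The projection is proj_W(v) = U c.
Check: (v - proj_W(v)) · u_1 = 0  (should be 0).
Check: (v - proj_W(v)) · u_2 = 0  (should be 0).
Result: proj_W(v) = (17/29, -2/29, -14/29, 2/29).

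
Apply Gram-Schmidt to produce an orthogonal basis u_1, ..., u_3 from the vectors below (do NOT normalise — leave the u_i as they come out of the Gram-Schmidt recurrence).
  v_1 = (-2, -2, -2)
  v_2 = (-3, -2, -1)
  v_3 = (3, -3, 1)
Orthogonal basis:
  u_1 = (-2, -2, -2)
  u_2 = (-1, 0, 1)
  u_3 = (5/3, -10/3, 5/3)

Apply the Gram-Schmidt recurrence
  u_1 = v_1
  u_i = v_i − Σ_{j<i} ((v_i · u_j) / (u_j · u_j)) · u_j.

Step by step this gives:
  u_1 = (-2, -2, -2)
  u_2 = (-1, 0, 1)
  u_3 = (5/3, -10/3, 5/3)

Orthogonality check:
  u_2 · u_1 = 0 (should be 0)
  u_3 · u_1 = 0 (should be 0)
  u_3 · u_2 = 0 (should be 0)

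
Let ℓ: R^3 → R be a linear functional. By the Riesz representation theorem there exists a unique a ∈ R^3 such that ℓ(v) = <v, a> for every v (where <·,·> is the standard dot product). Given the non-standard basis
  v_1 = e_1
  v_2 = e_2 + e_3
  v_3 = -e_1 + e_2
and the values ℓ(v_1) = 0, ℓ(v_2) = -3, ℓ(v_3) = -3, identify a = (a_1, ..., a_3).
a = (0, -3, 0)

Write a = (a_1, ..., a_3) in the standard basis. For each basis vector v_i, ℓ(v_i) = <v_i, a> is a linear equation in the a_j's. Collect the n equations into a matrix system V a = ℓ, where row i of V is v_i (expressed in the standard basis). Since V is invertible (lower-triangular with 1s on the diagonal, up to permutation), solve by back-substitution:
  V =
[[1, 0, 0],
 [0, 1, 1],
 [-1, 1, 0]]
  V a = (0, -3, -3)
Solving gives a = (0, -3, 0).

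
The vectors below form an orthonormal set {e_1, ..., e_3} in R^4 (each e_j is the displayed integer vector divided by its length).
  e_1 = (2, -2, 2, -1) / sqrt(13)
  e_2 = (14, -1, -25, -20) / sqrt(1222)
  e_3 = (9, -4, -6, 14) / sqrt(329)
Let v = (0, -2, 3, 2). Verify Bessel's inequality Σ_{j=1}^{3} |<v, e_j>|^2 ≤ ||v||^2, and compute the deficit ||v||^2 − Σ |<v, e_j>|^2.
Σ |<v, e_j>|^2 = 229/14; ||v||^2 = 17; deficit = 9/14

Write each e_j = u_j / sqrt(<u_j, u_j>) where u_j is the displayed integer vector. Then <v, e_j> = <v, u_j> / sqrt(<u_j, u_j>), so |<v, e_j>|^2 = <v, u_j>^2 / <u_j, u_j>.
Coefficients: <v, e_1> = 8/sqrt(13), <v, e_2> = -113/sqrt(1222), <v, e_3> = 18/sqrt(329).
Square and sum: Σ |<v, e_j>|^2 = 229/14.
Compute ||v||^2 = v·v = 17.
Deficit = 17 − 229/14 = 9/14 ≥ 0, confirming Bessel's inequality. (The deficit equals ||v − Σ <v,e_j> e_j||^2, the squared distance from v to span{e_j}.)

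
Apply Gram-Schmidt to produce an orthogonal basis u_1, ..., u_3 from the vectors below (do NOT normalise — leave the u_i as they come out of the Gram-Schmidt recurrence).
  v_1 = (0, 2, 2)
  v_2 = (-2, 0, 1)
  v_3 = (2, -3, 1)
Orthogonal basis:
  u_1 = (0, 2, 2)
  u_2 = (-2, -1/2, 1/2)
  u_3 = (10/9, -20/9, 20/9)

Apply the Gram-Schmidt recurrence
  u_1 = v_1
  u_i = v_i − Σ_{j<i} ((v_i · u_j) / (u_j · u_j)) · u_j.

Step by step this gives:
  u_1 = (0, 2, 2)
  u_2 = (-2, -1/2, 1/2)
  u_3 = (10/9, -20/9, 20/9)

Orthogonality check:
  u_2 · u_1 = 0 (should be 0)
  u_3 · u_1 = 0 (should be 0)
  u_3 · u_2 = 0 (should be 0)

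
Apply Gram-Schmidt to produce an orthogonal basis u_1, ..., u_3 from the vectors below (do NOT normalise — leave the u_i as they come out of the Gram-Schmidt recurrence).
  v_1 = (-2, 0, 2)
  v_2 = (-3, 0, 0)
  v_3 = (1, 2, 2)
Orthogonal basis:
  u_1 = (-2, 0, 2)
  u_2 = (-3/2, 0, -3/2)
  u_3 = (0, 2, 0)

Apply the Gram-Schmidt recurrence
  u_1 = v_1
  u_i = v_i − Σ_{j<i} ((v_i · u_j) / (u_j · u_j)) · u_j.

Step by step this gives:
  u_1 = (-2, 0, 2)
  u_2 = (-3/2, 0, -3/2)
  u_3 = (0, 2, 0)

Orthogonality check:
  u_2 · u_1 = 0 (should be 0)
  u_3 · u_1 = 0 (should be 0)
  u_3 · u_2 = 0 (should be 0)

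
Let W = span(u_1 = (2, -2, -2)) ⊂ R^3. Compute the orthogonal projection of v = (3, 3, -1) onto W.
proj_W(v) = (1/3, -1/3, -1/3)

Set up U = [u_1 | ... | u_1] ∈ R^(3×1). The projector onto W = col(U) is P = U (U^T U)^(-1) U^T.
Compute U^T U =
  [12],
and U^T v = (2).
Solve U^T U · c = U^T v for the coefficients: c = (1/6). The projection is proj_W(v) = U c.
Check: (v - proj_W(v)) · u_1 = 0  (should be 0).
Result: proj_W(v) = (1/3, -1/3, -1/3).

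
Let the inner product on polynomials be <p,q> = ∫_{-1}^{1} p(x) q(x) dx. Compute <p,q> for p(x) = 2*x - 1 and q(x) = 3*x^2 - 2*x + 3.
<p,q> = -32/3

Expand the product: p(x)·q(x) = 6*x^3 - 7*x^2 + 8*x - 3.
∫_{-1}^{1} of each monomial x^k gives [2/(k+1) if k even, 0 if k odd]. Integrating term-by-term (or equivalently evaluating the antiderivative F(x) = 3*x^4/2 - 7*x^3/3 + 4*x^2 - 3*x at the endpoints):
  F(1) − F(−1) = 1/6 − (65/6) = -32/3.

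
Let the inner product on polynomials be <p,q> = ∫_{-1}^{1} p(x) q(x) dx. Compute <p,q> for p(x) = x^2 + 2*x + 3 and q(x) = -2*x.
<p,q> = -8/3

Expand the product: p(x)·q(x) = -2*x^3 - 4*x^2 - 6*x.
∫_{-1}^{1} of each monomial x^k gives [2/(k+1) if k even, 0 if k odd]. Integrating term-by-term (or equivalently evaluating the antiderivative F(x) = -x^4/2 - 4*x^3/3 - 3*x^2 at the endpoints):
  F(1) − F(−1) = -29/6 − (-13/6) = -8/3.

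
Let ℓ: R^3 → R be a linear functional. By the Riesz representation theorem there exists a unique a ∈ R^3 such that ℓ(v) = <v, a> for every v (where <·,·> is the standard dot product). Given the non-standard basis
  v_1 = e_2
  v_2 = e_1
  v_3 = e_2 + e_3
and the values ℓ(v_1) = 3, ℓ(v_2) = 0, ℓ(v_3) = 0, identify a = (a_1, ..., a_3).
a = (0, 3, -3)

Write a = (a_1, ..., a_3) in the standard basis. For each basis vector v_i, ℓ(v_i) = <v_i, a> is a linear equation in the a_j's. Collect the n equations into a matrix system V a = ℓ, where row i of V is v_i (expressed in the standard basis). Since V is invertible (lower-triangular with 1s on the diagonal, up to permutation), solve by back-substitution:
  V =
[[0, 1, 0],
 [1, 0, 0],
 [0, 1, 1]]
  V a = (3, 0, 0)
Solving gives a = (0, 3, -3).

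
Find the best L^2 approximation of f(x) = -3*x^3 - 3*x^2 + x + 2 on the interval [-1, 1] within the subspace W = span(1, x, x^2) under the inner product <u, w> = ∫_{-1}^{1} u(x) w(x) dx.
g(x) = -3*x^2 - 4*x/5 + 2

The best approximation g ∈ W is the orthogonal projection of f onto W. Writing g = a_0 + a_1 x + a_2 x^2, the coefficients solve the normal equations G · a = b where
  G_{ij} = <φ_i, φ_j> and b_i = <f, φ_i>, with φ_0 = 1, φ_1 = x, φ_2 = x^2.
G =
  [2, 0, 2/3]
  [0, 2/3, 0]
  [2/3, 0, 2/5],
b = (2, -8/15, 2/15).
Solving gives a_0 = 2, a_1 = -4/5, a_2 = -3, so
  g(x) = -3*x^2 - 4*x/5 + 2.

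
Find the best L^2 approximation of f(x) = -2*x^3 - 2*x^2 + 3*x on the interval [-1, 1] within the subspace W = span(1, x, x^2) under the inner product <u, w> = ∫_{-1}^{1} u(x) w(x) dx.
g(x) = -2*x^2 + 9*x/5

The best approximation g ∈ W is the orthogonal projection of f onto W. Writing g = a_0 + a_1 x + a_2 x^2, the coefficients solve the normal equations G · a = b where
  G_{ij} = <φ_i, φ_j> and b_i = <f, φ_i>, with φ_0 = 1, φ_1 = x, φ_2 = x^2.
G =
  [2, 0, 2/3]
  [0, 2/3, 0]
  [2/3, 0, 2/5],
b = (-4/3, 6/5, -4/5).
Solving gives a_0 = 0, a_1 = 9/5, a_2 = -2, so
  g(x) = -2*x^2 + 9*x/5.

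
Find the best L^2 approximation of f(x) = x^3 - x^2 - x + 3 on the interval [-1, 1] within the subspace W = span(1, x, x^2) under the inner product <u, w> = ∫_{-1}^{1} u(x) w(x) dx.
g(x) = -x^2 - 2*x/5 + 3

The best approximation g ∈ W is the orthogonal projection of f onto W. Writing g = a_0 + a_1 x + a_2 x^2, the coefficients solve the normal equations G · a = b where
  G_{ij} = <φ_i, φ_j> and b_i = <f, φ_i>, with φ_0 = 1, φ_1 = x, φ_2 = x^2.
G =
  [2, 0, 2/3]
  [0, 2/3, 0]
  [2/3, 0, 2/5],
b = (16/3, -4/15, 8/5).
Solving gives a_0 = 3, a_1 = -2/5, a_2 = -1, so
  g(x) = -x^2 - 2*x/5 + 3.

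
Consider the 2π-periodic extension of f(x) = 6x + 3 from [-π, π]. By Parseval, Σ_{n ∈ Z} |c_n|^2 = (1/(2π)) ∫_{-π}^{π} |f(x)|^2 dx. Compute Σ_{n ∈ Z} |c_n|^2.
Σ |c_n|^2 = 12π^2 + 9

Expand and integrate term by term over [-π, π]:
  ∫ (6x)^2 dx = 36·(2π^3/3); ∫ 2·6·(3)·x dx = 0 (odd integrand); ∫ 3^2 dx = 9·2π.
So (1/(2π)) ∫_{-π}^{π} (6x + 3)^2 dx = 36π^2/3 + 9 = 12π^2 + 9.
Parseval ⇒ Σ |c_n|^2 = 12π^2 + 9.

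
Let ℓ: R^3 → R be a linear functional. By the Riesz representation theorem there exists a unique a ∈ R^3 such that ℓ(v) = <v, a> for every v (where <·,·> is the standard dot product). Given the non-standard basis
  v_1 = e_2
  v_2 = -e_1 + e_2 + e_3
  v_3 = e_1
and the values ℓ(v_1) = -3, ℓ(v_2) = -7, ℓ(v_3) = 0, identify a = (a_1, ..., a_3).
a = (0, -3, -4)

Write a = (a_1, ..., a_3) in the standard basis. For each basis vector v_i, ℓ(v_i) = <v_i, a> is a linear equation in the a_j's. Collect the n equations into a matrix system V a = ℓ, where row i of V is v_i (expressed in the standard basis). Since V is invertible (lower-triangular with 1s on the diagonal, up to permutation), solve by back-substitution:
  V =
[[0, 1, 0],
 [-1, 1, 1],
 [1, 0, 0]]
  V a = (-3, -7, 0)
Solving gives a = (0, -3, -4).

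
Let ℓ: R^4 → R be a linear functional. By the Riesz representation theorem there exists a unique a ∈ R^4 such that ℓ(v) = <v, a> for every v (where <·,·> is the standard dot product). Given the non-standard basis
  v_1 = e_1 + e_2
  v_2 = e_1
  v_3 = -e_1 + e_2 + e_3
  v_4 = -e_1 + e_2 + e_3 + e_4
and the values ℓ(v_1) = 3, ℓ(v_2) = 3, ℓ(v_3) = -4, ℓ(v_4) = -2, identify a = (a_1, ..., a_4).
a = (3, 0, -1, 2)

Write a = (a_1, ..., a_4) in the standard basis. For each basis vector v_i, ℓ(v_i) = <v_i, a> is a linear equation in the a_j's. Collect the n equations into a matrix system V a = ℓ, where row i of V is v_i (expressed in the standard basis). Since V is invertible (lower-triangular with 1s on the diagonal, up to permutation), solve by back-substitution:
  V =
[[1, 1, 0, 0],
 [1, 0, 0, 0],
 [-1, 1, 1, 0],
 [-1, 1, 1, 1]]
  V a = (3, 3, -4, -2)
Solving gives a = (3, 0, -1, 2).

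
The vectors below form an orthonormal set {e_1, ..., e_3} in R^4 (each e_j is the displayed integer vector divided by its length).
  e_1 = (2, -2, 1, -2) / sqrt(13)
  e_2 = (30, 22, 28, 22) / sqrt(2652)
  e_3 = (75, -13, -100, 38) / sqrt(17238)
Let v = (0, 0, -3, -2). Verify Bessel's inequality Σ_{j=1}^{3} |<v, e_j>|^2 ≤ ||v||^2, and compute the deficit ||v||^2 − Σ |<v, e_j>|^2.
Σ |<v, e_j>|^2 = 1549/169; ||v||^2 = 13; deficit = 648/169

Write each e_j = u_j / sqrt(<u_j, u_j>) where u_j is the displayed integer vector. Then <v, e_j> = <v, u_j> / sqrt(<u_j, u_j>), so |<v, e_j>|^2 = <v, u_j>^2 / <u_j, u_j>.
Coefficients: <v, e_1> = 1/sqrt(13), <v, e_2> = -128/sqrt(2652), <v, e_3> = 224/sqrt(17238).
Square and sum: Σ |<v, e_j>|^2 = 1549/169.
Compute ||v||^2 = v·v = 13.
Deficit = 13 − 1549/169 = 648/169 ≥ 0, confirming Bessel's inequality. (The deficit equals ||v − Σ <v,e_j> e_j||^2, the squared distance from v to span{e_j}.)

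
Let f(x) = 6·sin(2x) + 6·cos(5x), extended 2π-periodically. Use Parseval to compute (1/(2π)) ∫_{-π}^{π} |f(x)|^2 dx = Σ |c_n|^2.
Σ |c_n|^2 = 36

Expand |f|^2 and use orthogonality of {sin(nx), cos(mx)} on [-π, π]:
  ∫_{-π}^{π} sin(nx)^2 dx = π, ∫ cos(mx)^2 dx = π, and cross terms integrate to 0.
So ∫_{-π}^{π} f(x)^2 dx = 6^2 · π + 6^2 · π = (36 + 36)π.
Divide by 2π: (36 + 36)/2 = 36.
By Parseval, this equals Σ |c_n|^2.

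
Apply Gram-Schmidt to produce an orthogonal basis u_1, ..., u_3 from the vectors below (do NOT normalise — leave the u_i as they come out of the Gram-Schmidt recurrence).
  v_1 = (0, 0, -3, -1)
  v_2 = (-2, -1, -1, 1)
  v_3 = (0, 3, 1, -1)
Orthogonal basis:
  u_1 = (0, 0, -3, -1)
  u_2 = (-2, -1, -2/5, 6/5)
  u_3 = (-46/33, 76/33, 4/33, -4/11)

Apply the Gram-Schmidt recurrence
  u_1 = v_1
  u_i = v_i − Σ_{j<i} ((v_i · u_j) / (u_j · u_j)) · u_j.

Step by step this gives:
  u_1 = (0, 0, -3, -1)
  u_2 = (-2, -1, -2/5, 6/5)
  u_3 = (-46/33, 76/33, 4/33, -4/11)

Orthogonality check:
  u_2 · u_1 = 0 (should be 0)
  u_3 · u_1 = 0 (should be 0)
  u_3 · u_2 = 0 (should be 0)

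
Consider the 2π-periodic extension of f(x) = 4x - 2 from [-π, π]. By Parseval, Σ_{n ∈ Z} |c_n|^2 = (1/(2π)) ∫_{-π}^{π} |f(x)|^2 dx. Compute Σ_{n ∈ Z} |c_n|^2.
Σ |c_n|^2 = 16π^2/3 + 4

Expand and integrate term by term over [-π, π]:
  ∫ (4x)^2 dx = 16·(2π^3/3); ∫ 2·4·(-2)·x dx = 0 (odd integrand); ∫ (-2)^2 dx = 4·2π.
So (1/(2π)) ∫_{-π}^{π} (4x - 2)^2 dx = 16π^2/3 + 4 = 16π^2/3 + 4.
Parseval ⇒ Σ |c_n|^2 = 16π^2/3 + 4.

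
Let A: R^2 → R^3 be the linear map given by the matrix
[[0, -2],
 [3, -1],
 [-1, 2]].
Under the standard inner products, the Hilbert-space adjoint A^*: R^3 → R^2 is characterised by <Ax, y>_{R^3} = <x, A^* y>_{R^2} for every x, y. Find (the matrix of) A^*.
A^* = A^T =
[[0, 3, -1],
 [-2, -1, 2]]

For real matrices with standard dot products, the defining identity <Ax, y> = <x, A^* y> gives (Ax)^T y = x^T (A^*) y, i.e. x^T A^T y = x^T (A^*) y. Since this holds for all x, y, we must have A^* = A^T. Therefore
A^* =
[[0, 3, -1],
 [-2, -1, 2]].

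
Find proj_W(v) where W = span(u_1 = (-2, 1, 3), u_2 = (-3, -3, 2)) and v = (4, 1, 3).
proj_W(v) = (182/227, 557/227, 87/227)

Set up U = [u_1 | ... | u_2] ∈ R^(3×2). The projector onto W = col(U) is P = U (U^T U)^(-1) U^T.
Compute U^T U =
  [14, 9]
  [9, 22],
and U^T v = (2, -9).
Solve U^T U · c = U^T v for the coefficients: c = (125/227, -144/227). The projection is proj_W(v) = U c.
Check: (v - proj_W(v)) · u_1 = 0  (should be 0).
Check: (v - proj_W(v)) · u_2 = 0  (should be 0).
Result: proj_W(v) = (182/227, 557/227, 87/227).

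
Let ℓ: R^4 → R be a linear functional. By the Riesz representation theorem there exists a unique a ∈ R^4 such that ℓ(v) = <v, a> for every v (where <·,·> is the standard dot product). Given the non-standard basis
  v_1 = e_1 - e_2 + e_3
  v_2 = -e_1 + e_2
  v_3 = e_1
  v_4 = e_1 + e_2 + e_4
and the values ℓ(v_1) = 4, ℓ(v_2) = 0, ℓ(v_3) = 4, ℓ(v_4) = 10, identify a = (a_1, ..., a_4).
a = (4, 4, 4, 2)

Write a = (a_1, ..., a_4) in the standard basis. For each basis vector v_i, ℓ(v_i) = <v_i, a> is a linear equation in the a_j's. Collect the n equations into a matrix system V a = ℓ, where row i of V is v_i (expressed in the standard basis). Since V is invertible (lower-triangular with 1s on the diagonal, up to permutation), solve by back-substitution:
  V =
[[1, -1, 1, 0],
 [-1, 1, 0, 0],
 [1, 0, 0, 0],
 [1, 1, 0, 1]]
  V a = (4, 0, 4, 10)
Solving gives a = (4, 4, 4, 2).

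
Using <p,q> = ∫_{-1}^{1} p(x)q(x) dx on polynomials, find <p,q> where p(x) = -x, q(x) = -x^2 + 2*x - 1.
<p,q> = -4/3

Expand the product: p(x)·q(x) = x^3 - 2*x^2 + x.
∫_{-1}^{1} of each monomial x^k gives [2/(k+1) if k even, 0 if k odd]. Integrating term-by-term (or equivalently evaluating the antiderivative F(x) = x^4/4 - 2*x^3/3 + x^2/2 at the endpoints):
  F(1) − F(−1) = 1/12 − (17/12) = -4/3.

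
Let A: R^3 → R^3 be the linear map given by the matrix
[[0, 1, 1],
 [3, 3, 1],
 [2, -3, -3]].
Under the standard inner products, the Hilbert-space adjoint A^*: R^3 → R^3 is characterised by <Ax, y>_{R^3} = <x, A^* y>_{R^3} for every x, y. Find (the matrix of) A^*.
A^* = A^T =
[[0, 3, 2],
 [1, 3, -3],
 [1, 1, -3]]

For real matrices with standard dot products, the defining identity <Ax, y> = <x, A^* y> gives (Ax)^T y = x^T (A^*) y, i.e. x^T A^T y = x^T (A^*) y. Since this holds for all x, y, we must have A^* = A^T. Therefore
A^* =
[[0, 3, 2],
 [1, 3, -3],
 [1, 1, -3]].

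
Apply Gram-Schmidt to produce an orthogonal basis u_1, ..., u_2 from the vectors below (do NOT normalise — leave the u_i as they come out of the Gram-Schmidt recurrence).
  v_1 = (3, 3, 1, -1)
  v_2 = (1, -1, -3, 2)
Orthogonal basis:
  u_1 = (3, 3, 1, -1)
  u_2 = (7/4, -1/4, -11/4, 7/4)

Apply the Gram-Schmidt recurrence
  u_1 = v_1
  u_i = v_i − Σ_{j<i} ((v_i · u_j) / (u_j · u_j)) · u_j.

Step by step this gives:
  u_1 = (3, 3, 1, -1)
  u_2 = (7/4, -1/4, -11/4, 7/4)

Orthogonality check:
  u_2 · u_1 = 0 (should be 0)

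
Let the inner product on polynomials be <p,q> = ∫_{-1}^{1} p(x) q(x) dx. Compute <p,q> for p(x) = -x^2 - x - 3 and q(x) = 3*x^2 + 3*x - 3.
<p,q> = 54/5

Expand the product: p(x)·q(x) = -3*x^4 - 6*x^3 - 9*x^2 - 6*x + 9.
∫_{-1}^{1} of each monomial x^k gives [2/(k+1) if k even, 0 if k odd]. Integrating term-by-term (or equivalently evaluating the antiderivative F(x) = -3*x^5/5 - 3*x^4/2 - 3*x^3 - 3*x^2 + 9*x at the endpoints):
  F(1) − F(−1) = 9/10 − (-99/10) = 54/5.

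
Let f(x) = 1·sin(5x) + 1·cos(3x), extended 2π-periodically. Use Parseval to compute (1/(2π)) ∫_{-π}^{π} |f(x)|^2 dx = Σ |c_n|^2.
Σ |c_n|^2 = 1

Expand |f|^2 and use orthogonality of {sin(nx), cos(mx)} on [-π, π]:
  ∫_{-π}^{π} sin(nx)^2 dx = π, ∫ cos(mx)^2 dx = π, and cross terms integrate to 0.
So ∫_{-π}^{π} f(x)^2 dx = 1^2 · π + 1^2 · π = (1 + 1)π.
Divide by 2π: (1 + 1)/2 = 1.
By Parseval, this equals Σ |c_n|^2.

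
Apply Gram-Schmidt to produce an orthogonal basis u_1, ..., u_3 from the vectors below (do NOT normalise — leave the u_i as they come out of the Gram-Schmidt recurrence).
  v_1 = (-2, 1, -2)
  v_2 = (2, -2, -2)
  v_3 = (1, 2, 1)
Orthogonal basis:
  u_1 = (-2, 1, -2)
  u_2 = (14/9, -16/9, -22/9)
  u_3 = (15/13, 20/13, -5/13)

Apply the Gram-Schmidt recurrence
  u_1 = v_1
  u_i = v_i − Σ_{j<i} ((v_i · u_j) / (u_j · u_j)) · u_j.

Step by step this gives:
  u_1 = (-2, 1, -2)
  u_2 = (14/9, -16/9, -22/9)
  u_3 = (15/13, 20/13, -5/13)

Orthogonality check:
  u_2 · u_1 = 0 (should be 0)
  u_3 · u_1 = 0 (should be 0)
  u_3 · u_2 = 0 (should be 0)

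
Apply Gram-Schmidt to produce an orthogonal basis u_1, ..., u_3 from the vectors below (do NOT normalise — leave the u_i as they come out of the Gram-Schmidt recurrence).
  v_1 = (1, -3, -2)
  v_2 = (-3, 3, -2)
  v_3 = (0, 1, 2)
Orthogonal basis:
  u_1 = (1, -3, -2)
  u_2 = (-17/7, 9/7, -22/7)
  u_3 = (-12/61, -8/61, 6/61)

Apply the Gram-Schmidt recurrence
  u_1 = v_1
  u_i = v_i − Σ_{j<i} ((v_i · u_j) / (u_j · u_j)) · u_j.

Step by step this gives:
  u_1 = (1, -3, -2)
  u_2 = (-17/7, 9/7, -22/7)
  u_3 = (-12/61, -8/61, 6/61)

Orthogonality check:
  u_2 · u_1 = 0 (should be 0)
  u_3 · u_1 = 0 (should be 0)
  u_3 · u_2 = 0 (should be 0)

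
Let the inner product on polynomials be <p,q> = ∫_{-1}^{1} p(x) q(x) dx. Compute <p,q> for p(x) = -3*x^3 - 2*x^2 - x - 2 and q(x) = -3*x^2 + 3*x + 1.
<p,q> = -68/15

Expand the product: p(x)·q(x) = 9*x^5 - 3*x^4 - 6*x^3 + x^2 - 7*x - 2.
∫_{-1}^{1} of each monomial x^k gives [2/(k+1) if k even, 0 if k odd]. Integrating term-by-term (or equivalently evaluating the antiderivative F(x) = 3*x^6/2 - 3*x^5/5 - 3*x^4/2 + x^3/3 - 7*x^2/2 - 2*x at the endpoints):
  F(1) − F(−1) = -173/30 − (-37/30) = -68/15.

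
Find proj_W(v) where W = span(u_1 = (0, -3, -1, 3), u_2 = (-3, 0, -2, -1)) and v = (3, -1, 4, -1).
proj_W(v) = (924/265, 216/265, 688/265, 92/265)

Set up U = [u_1 | ... | u_2] ∈ R^(4×2). The projector onto W = col(U) is P = U (U^T U)^(-1) U^T.
Compute U^T U =
  [19, -1]
  [-1, 14],
and U^T v = (-4, -16).
Solve U^T U · c = U^T v for the coefficients: c = (-72/265, -308/265). The projection is proj_W(v) = U c.
Check: (v - proj_W(v)) · u_1 = 0  (should be 0).
Check: (v - proj_W(v)) · u_2 = 0  (should be 0).
Result: proj_W(v) = (924/265, 216/265, 688/265, 92/265).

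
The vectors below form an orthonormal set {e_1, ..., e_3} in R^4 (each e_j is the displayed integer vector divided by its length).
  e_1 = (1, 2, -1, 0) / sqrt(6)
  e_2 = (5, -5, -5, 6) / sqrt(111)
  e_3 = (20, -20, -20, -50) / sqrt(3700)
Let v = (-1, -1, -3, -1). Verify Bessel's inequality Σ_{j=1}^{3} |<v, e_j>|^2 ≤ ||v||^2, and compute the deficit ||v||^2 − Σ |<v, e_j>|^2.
Σ |<v, e_j>|^2 = 4; ||v||^2 = 12; deficit = 8

Write each e_j = u_j / sqrt(<u_j, u_j>) where u_j is the displayed integer vector. Then <v, e_j> = <v, u_j> / sqrt(<u_j, u_j>), so |<v, e_j>|^2 = <v, u_j>^2 / <u_j, u_j>.
Coefficients: <v, e_1> = 0/sqrt(6), <v, e_2> = 9/sqrt(111), <v, e_3> = 110/sqrt(3700).
Square and sum: Σ |<v, e_j>|^2 = 4.
Compute ||v||^2 = v·v = 12.
Deficit = 12 − 4 = 8 ≥ 0, confirming Bessel's inequality. (The deficit equals ||v − Σ <v,e_j> e_j||^2, the squared distance from v to span{e_j}.)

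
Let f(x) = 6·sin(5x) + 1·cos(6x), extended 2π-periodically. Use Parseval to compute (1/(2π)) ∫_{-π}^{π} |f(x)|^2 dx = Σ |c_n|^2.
Σ |c_n|^2 = 37/2

Expand |f|^2 and use orthogonality of {sin(nx), cos(mx)} on [-π, π]:
  ∫_{-π}^{π} sin(nx)^2 dx = π, ∫ cos(mx)^2 dx = π, and cross terms integrate to 0.
So ∫_{-π}^{π} f(x)^2 dx = 6^2 · π + 1^2 · π = (36 + 1)π.
Divide by 2π: (36 + 1)/2 = 37/2.
By Parseval, this equals Σ |c_n|^2.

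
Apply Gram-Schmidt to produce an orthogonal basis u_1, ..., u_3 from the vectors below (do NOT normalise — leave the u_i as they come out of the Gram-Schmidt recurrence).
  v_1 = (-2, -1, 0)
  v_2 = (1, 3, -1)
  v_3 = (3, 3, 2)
Orthogonal basis:
  u_1 = (-2, -1, 0)
  u_2 = (-1, 2, -1)
  u_3 = (-13/30, 13/15, 13/6)

Apply the Gram-Schmidt recurrence
  u_1 = v_1
  u_i = v_i − Σ_{j<i} ((v_i · u_j) / (u_j · u_j)) · u_j.

Step by step this gives:
  u_1 = (-2, -1, 0)
  u_2 = (-1, 2, -1)
  u_3 = (-13/30, 13/15, 13/6)

Orthogonality check:
  u_2 · u_1 = 0 (should be 0)
  u_3 · u_1 = 0 (should be 0)
  u_3 · u_2 = 0 (should be 0)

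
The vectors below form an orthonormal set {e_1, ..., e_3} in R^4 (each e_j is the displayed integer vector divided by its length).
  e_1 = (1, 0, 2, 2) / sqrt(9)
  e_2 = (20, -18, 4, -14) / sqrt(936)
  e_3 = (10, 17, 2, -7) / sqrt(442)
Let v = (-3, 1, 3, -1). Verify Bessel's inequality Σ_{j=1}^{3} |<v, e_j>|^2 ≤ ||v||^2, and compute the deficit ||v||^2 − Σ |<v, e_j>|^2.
Σ |<v, e_j>|^2 = 3; ||v||^2 = 20; deficit = 17

Write each e_j = u_j / sqrt(<u_j, u_j>) where u_j is the displayed integer vector. Then <v, e_j> = <v, u_j> / sqrt(<u_j, u_j>), so |<v, e_j>|^2 = <v, u_j>^2 / <u_j, u_j>.
Coefficients: <v, e_1> = 1/sqrt(9), <v, e_2> = -52/sqrt(936), <v, e_3> = 0/sqrt(442).
Square and sum: Σ |<v, e_j>|^2 = 3.
Compute ||v||^2 = v·v = 20.
Deficit = 20 − 3 = 17 ≥ 0, confirming Bessel's inequality. (The deficit equals ||v − Σ <v,e_j> e_j||^2, the squared distance from v to span{e_j}.)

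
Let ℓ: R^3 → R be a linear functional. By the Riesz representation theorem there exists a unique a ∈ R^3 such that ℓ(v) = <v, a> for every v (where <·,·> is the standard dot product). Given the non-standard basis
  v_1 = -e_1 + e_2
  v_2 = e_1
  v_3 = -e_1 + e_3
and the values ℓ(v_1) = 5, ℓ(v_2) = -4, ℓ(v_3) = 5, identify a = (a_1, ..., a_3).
a = (-4, 1, 1)

Write a = (a_1, ..., a_3) in the standard basis. For each basis vector v_i, ℓ(v_i) = <v_i, a> is a linear equation in the a_j's. Collect the n equations into a matrix system V a = ℓ, where row i of V is v_i (expressed in the standard basis). Since V is invertible (lower-triangular with 1s on the diagonal, up to permutation), solve by back-substitution:
  V =
[[-1, 1, 0],
 [1, 0, 0],
 [-1, 0, 1]]
  V a = (5, -4, 5)
Solving gives a = (-4, 1, 1).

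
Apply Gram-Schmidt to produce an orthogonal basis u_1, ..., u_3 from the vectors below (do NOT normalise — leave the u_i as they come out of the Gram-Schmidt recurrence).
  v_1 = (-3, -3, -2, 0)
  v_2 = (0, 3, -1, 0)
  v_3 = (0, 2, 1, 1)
Orthogonal basis:
  u_1 = (-3, -3, -2, 0)
  u_2 = (-21/22, 45/22, -18/11, 0)
  u_3 = (-15/19, 5/19, 15/19, 1)

Apply the Gram-Schmidt recurrence
  u_1 = v_1
  u_i = v_i − Σ_{j<i} ((v_i · u_j) / (u_j · u_j)) · u_j.

Step by step this gives:
  u_1 = (-3, -3, -2, 0)
  u_2 = (-21/22, 45/22, -18/11, 0)
  u_3 = (-15/19, 5/19, 15/19, 1)

Orthogonality check:
  u_2 · u_1 = 0 (should be 0)
  u_3 · u_1 = 0 (should be 0)
  u_3 · u_2 = 0 (should be 0)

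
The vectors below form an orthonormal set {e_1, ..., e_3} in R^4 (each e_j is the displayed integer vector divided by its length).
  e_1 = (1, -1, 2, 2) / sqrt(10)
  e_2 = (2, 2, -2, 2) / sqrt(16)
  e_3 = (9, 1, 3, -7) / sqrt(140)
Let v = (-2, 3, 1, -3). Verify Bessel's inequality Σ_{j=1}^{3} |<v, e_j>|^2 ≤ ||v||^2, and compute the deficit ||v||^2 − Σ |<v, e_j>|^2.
Σ |<v, e_j>|^2 = 153/14; ||v||^2 = 23; deficit = 169/14

Write each e_j = u_j / sqrt(<u_j, u_j>) where u_j is the displayed integer vector. Then <v, e_j> = <v, u_j> / sqrt(<u_j, u_j>), so |<v, e_j>|^2 = <v, u_j>^2 / <u_j, u_j>.
Coefficients: <v, e_1> = -9/sqrt(10), <v, e_2> = -6/sqrt(16), <v, e_3> = 9/sqrt(140).
Square and sum: Σ |<v, e_j>|^2 = 153/14.
Compute ||v||^2 = v·v = 23.
Deficit = 23 − 153/14 = 169/14 ≥ 0, confirming Bessel's inequality. (The deficit equals ||v − Σ <v,e_j> e_j||^2, the squared distance from v to span{e_j}.)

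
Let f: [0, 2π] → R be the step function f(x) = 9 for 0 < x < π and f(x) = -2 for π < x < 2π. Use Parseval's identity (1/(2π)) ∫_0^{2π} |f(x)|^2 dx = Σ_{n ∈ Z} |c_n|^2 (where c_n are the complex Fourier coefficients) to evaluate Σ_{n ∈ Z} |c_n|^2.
Σ |c_n|^2 = 85/2

Parseval equates the L^2 energy of f (normalised by 1/(2π)) with the ℓ^2 sum of its Fourier coefficients: (1/(2π)) ∫_0^{2π} |f|^2 = Σ |c_n|^2.
Compute the left side: (1/(2π)) [∫_0^π 9^2 dx + ∫_π^{2π} (-2)^2 dx] = (1/(2π)) · (81π + 4π) = (81 + 4)/2 = 85/2.
So Σ_{n ∈ Z} |c_n|^2 = 85/2.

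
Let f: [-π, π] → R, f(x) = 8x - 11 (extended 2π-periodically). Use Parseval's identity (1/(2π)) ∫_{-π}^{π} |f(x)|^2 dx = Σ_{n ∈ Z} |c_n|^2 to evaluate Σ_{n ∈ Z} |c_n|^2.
Σ |c_n|^2 = 64π^2/3 + 121

Expand and integrate term by term over [-π, π]:
  ∫ (8x)^2 dx = 64·(2π^3/3); ∫ 2·8·(-11)·x dx = 0 (odd integrand); ∫ (-11)^2 dx = 121·2π.
So (1/(2π)) ∫_{-π}^{π} (8x - 11)^2 dx = 64π^2/3 + 121 = 64π^2/3 + 121.
Parseval ⇒ Σ |c_n|^2 = 64π^2/3 + 121.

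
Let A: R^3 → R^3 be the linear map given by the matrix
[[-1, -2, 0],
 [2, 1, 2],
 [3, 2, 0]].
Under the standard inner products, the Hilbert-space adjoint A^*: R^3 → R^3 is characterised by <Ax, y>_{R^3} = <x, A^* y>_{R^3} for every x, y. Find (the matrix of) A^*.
A^* = A^T =
[[-1, 2, 3],
 [-2, 1, 2],
 [0, 2, 0]]

For real matrices with standard dot products, the defining identity <Ax, y> = <x, A^* y> gives (Ax)^T y = x^T (A^*) y, i.e. x^T A^T y = x^T (A^*) y. Since this holds for all x, y, we must have A^* = A^T. Therefore
A^* =
[[-1, 2, 3],
 [-2, 1, 2],
 [0, 2, 0]].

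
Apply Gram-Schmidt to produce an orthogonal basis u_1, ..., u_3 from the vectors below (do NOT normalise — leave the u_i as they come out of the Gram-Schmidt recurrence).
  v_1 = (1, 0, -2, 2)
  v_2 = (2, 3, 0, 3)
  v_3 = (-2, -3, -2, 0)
Orthogonal basis:
  u_1 = (1, 0, -2, 2)
  u_2 = (10/9, 3, 16/9, 11/9)
  u_3 = (-75/67, -3/134, 14/67, 103/134)

Apply the Gram-Schmidt recurrence
  u_1 = v_1
  u_i = v_i − Σ_{j<i} ((v_i · u_j) / (u_j · u_j)) · u_j.

Step by step this gives:
  u_1 = (1, 0, -2, 2)
  u_2 = (10/9, 3, 16/9, 11/9)
  u_3 = (-75/67, -3/134, 14/67, 103/134)

Orthogonality check:
  u_2 · u_1 = 0 (should be 0)
  u_3 · u_1 = 0 (should be 0)
  u_3 · u_2 = 0 (should be 0)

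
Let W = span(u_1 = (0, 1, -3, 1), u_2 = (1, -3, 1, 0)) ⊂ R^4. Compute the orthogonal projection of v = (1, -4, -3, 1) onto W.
proj_W(v) = (146/85, -312/85, -232/85, 126/85)

Set up U = [u_1 | ... | u_2] ∈ R^(4×2). The projector onto W = col(U) is P = U (U^T U)^(-1) U^T.
Compute U^T U =
  [11, -6]
  [-6, 11],
and U^T v = (6, 10).
Solve U^T U · c = U^T v for the coefficients: c = (126/85, 146/85). The projection is proj_W(v) = U c.
Check: (v - proj_W(v)) · u_1 = 0  (should be 0).
Check: (v - proj_W(v)) · u_2 = 0  (should be 0).
Result: proj_W(v) = (146/85, -312/85, -232/85, 126/85).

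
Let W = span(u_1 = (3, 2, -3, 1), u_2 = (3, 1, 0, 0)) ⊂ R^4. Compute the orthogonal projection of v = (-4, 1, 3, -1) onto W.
proj_W(v) = (-336/109, -191/109, 237/109, -79/109)

Set up U = [u_1 | ... | u_2] ∈ R^(4×2). The projector onto W = col(U) is P = U (U^T U)^(-1) U^T.
Compute U^T U =
  [23, 11]
  [11, 10],
and U^T v = (-20, -11).
Solve U^T U · c = U^T v for the coefficients: c = (-79/109, -33/109). The projection is proj_W(v) = U c.
Check: (v - proj_W(v)) · u_1 = 0  (should be 0).
Check: (v - proj_W(v)) · u_2 = 0  (should be 0).
Result: proj_W(v) = (-336/109, -191/109, 237/109, -79/109).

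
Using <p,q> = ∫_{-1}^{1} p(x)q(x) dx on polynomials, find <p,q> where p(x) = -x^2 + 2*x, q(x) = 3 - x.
<p,q> = -10/3

Expand the product: p(x)·q(x) = x^3 - 5*x^2 + 6*x.
∫_{-1}^{1} of each monomial x^k gives [2/(k+1) if k even, 0 if k odd]. Integrating term-by-term (or equivalently evaluating the antiderivative F(x) = x^4/4 - 5*x^3/3 + 3*x^2 at the endpoints):
  F(1) − F(−1) = 19/12 − (59/12) = -10/3.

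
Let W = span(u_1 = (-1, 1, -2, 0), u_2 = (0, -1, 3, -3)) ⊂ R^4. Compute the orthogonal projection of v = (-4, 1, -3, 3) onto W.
proj_W(v) = (-76/65, 113/65, -263/65, 111/65)

Set up U = [u_1 | ... | u_2] ∈ R^(4×2). The projector onto W = col(U) is P = U (U^T U)^(-1) U^T.
Compute U^T U =
  [6, -7]
  [-7, 19],
and U^T v = (11, -19).
Solve U^T U · c = U^T v for the coefficients: c = (76/65, -37/65). The projection is proj_W(v) = U c.
Check: (v - proj_W(v)) · u_1 = 0  (should be 0).
Check: (v - proj_W(v)) · u_2 = 0  (should be 0).
Result: proj_W(v) = (-76/65, 113/65, -263/65, 111/65).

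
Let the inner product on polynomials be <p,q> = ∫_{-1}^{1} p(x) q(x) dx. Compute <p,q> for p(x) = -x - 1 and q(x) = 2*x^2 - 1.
<p,q> = 2/3

Expand the product: p(x)·q(x) = -2*x^3 - 2*x^2 + x + 1.
∫_{-1}^{1} of each monomial x^k gives [2/(k+1) if k even, 0 if k odd]. Integrating term-by-term (or equivalently evaluating the antiderivative F(x) = -x^4/2 - 2*x^3/3 + x^2/2 + x at the endpoints):
  F(1) − F(−1) = 1/3 − (-1/3) = 2/3.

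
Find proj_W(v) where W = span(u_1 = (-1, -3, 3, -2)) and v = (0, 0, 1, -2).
proj_W(v) = (-7/23, -21/23, 21/23, -14/23)

Set up U = [u_1 | ... | u_1] ∈ R^(4×1). The projector onto W = col(U) is P = U (U^T U)^(-1) U^T.
Compute U^T U =
  [23],
and U^T v = (7).
Solve U^T U · c = U^T v for the coefficients: c = (7/23). The projection is proj_W(v) = U c.
Check: (v - proj_W(v)) · u_1 = 0  (should be 0).
Result: proj_W(v) = (-7/23, -21/23, 21/23, -14/23).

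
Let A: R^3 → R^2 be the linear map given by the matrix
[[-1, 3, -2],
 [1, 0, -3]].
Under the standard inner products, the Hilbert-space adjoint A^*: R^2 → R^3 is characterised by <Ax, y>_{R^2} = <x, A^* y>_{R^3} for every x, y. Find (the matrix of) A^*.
A^* = A^T =
[[-1, 1],
 [3, 0],
 [-2, -3]]

For real matrices with standard dot products, the defining identity <Ax, y> = <x, A^* y> gives (Ax)^T y = x^T (A^*) y, i.e. x^T A^T y = x^T (A^*) y. Since this holds for all x, y, we must have A^* = A^T. Therefore
A^* =
[[-1, 1],
 [3, 0],
 [-2, -3]].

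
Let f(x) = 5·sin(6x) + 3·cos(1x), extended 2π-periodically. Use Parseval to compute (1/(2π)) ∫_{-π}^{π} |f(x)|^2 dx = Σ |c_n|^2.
Σ |c_n|^2 = 17

Expand |f|^2 and use orthogonality of {sin(nx), cos(mx)} on [-π, π]:
  ∫_{-π}^{π} sin(nx)^2 dx = π, ∫ cos(mx)^2 dx = π, and cross terms integrate to 0.
So ∫_{-π}^{π} f(x)^2 dx = 5^2 · π + 3^2 · π = (25 + 9)π.
Divide by 2π: (25 + 9)/2 = 17.
By Parseval, this equals Σ |c_n|^2.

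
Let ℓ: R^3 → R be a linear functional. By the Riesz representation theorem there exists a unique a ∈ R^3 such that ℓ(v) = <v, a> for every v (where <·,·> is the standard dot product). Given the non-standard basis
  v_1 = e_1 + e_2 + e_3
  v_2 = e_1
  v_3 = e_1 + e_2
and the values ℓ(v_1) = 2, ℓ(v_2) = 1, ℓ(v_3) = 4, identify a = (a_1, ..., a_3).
a = (1, 3, -2)

Write a = (a_1, ..., a_3) in the standard basis. For each basis vector v_i, ℓ(v_i) = <v_i, a> is a linear equation in the a_j's. Collect the n equations into a matrix system V a = ℓ, where row i of V is v_i (expressed in the standard basis). Since V is invertible (lower-triangular with 1s on the diagonal, up to permutation), solve by back-substitution:
  V =
[[1, 1, 1],
 [1, 0, 0],
 [1, 1, 0]]
  V a = (2, 1, 4)
Solving gives a = (1, 3, -2).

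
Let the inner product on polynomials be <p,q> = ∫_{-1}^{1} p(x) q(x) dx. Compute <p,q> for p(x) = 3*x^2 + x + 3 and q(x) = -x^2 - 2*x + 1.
<p,q> = 52/15

Expand the product: p(x)·q(x) = -3*x^4 - 7*x^3 - 2*x^2 - 5*x + 3.
∫_{-1}^{1} of each monomial x^k gives [2/(k+1) if k even, 0 if k odd]. Integrating term-by-term (or equivalently evaluating the antiderivative F(x) = -3*x^5/5 - 7*x^4/4 - 2*x^3/3 - 5*x^2/2 + 3*x at the endpoints):
  F(1) − F(−1) = -151/60 − (-359/60) = 52/15.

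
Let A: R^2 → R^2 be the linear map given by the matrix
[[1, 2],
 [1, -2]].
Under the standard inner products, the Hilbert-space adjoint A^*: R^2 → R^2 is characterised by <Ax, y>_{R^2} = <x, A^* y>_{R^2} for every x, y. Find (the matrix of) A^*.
A^* = A^T =
[[1, 1],
 [2, -2]]

For real matrices with standard dot products, the defining identity <Ax, y> = <x, A^* y> gives (Ax)^T y = x^T (A^*) y, i.e. x^T A^T y = x^T (A^*) y. Since this holds for all x, y, we must have A^* = A^T. Therefore
A^* =
[[1, 1],
 [2, -2]].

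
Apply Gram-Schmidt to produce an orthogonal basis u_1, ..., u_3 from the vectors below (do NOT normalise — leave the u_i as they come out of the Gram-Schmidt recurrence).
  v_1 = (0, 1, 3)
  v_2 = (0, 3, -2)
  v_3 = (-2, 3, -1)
Orthogonal basis:
  u_1 = (0, 1, 3)
  u_2 = (0, 33/10, -11/10)
  u_3 = (-2, 0, 0)

Apply the Gram-Schmidt recurrence
  u_1 = v_1
  u_i = v_i − Σ_{j<i} ((v_i · u_j) / (u_j · u_j)) · u_j.

Step by step this gives:
  u_1 = (0, 1, 3)
  u_2 = (0, 33/10, -11/10)
  u_3 = (-2, 0, 0)

Orthogonality check:
  u_2 · u_1 = 0 (should be 0)
  u_3 · u_1 = 0 (should be 0)
  u_3 · u_2 = 0 (should be 0)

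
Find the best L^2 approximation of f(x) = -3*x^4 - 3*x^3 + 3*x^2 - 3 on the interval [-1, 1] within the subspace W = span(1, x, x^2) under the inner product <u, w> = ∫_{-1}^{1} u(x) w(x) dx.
g(x) = 3*x^2/7 - 9*x/5 - 96/35

The best approximation g ∈ W is the orthogonal projection of f onto W. Writing g = a_0 + a_1 x + a_2 x^2, the coefficients solve the normal equations G · a = b where
  G_{ij} = <φ_i, φ_j> and b_i = <f, φ_i>, with φ_0 = 1, φ_1 = x, φ_2 = x^2.
G =
  [2, 0, 2/3]
  [0, 2/3, 0]
  [2/3, 0, 2/5],
b = (-26/5, -6/5, -58/35).
Solving gives a_0 = -96/35, a_1 = -9/5, a_2 = 3/7, so
  g(x) = 3*x^2/7 - 9*x/5 - 96/35.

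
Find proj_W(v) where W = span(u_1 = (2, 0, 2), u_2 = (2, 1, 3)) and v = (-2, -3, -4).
proj_W(v) = (-5/3, -8/3, -13/3)

Set up U = [u_1 | ... | u_2] ∈ R^(3×2). The projector onto W = col(U) is P = U (U^T U)^(-1) U^T.
Compute U^T U =
  [8, 10]
  [10, 14],
and U^T v = (-12, -19).
Solve U^T U · c = U^T v for the coefficients: c = (11/6, -8/3). The projection is proj_W(v) = U c.
Check: (v - proj_W(v)) · u_1 = 0  (should be 0).
Check: (v - proj_W(v)) · u_2 = 0  (should be 0).
Result: proj_W(v) = (-5/3, -8/3, -13/3).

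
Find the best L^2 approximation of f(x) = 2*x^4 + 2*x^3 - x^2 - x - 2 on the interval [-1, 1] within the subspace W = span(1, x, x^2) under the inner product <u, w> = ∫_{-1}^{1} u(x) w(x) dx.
g(x) = 5*x^2/7 + x/5 - 76/35

The best approximation g ∈ W is the orthogonal projection of f onto W. Writing g = a_0 + a_1 x + a_2 x^2, the coefficients solve the normal equations G · a = b where
  G_{ij} = <φ_i, φ_j> and b_i = <f, φ_i>, with φ_0 = 1, φ_1 = x, φ_2 = x^2.
G =
  [2, 0, 2/3]
  [0, 2/3, 0]
  [2/3, 0, 2/5],
b = (-58/15, 2/15, -122/105).
Solving gives a_0 = -76/35, a_1 = 1/5, a_2 = 5/7, so
  g(x) = 5*x^2/7 + x/5 - 76/35.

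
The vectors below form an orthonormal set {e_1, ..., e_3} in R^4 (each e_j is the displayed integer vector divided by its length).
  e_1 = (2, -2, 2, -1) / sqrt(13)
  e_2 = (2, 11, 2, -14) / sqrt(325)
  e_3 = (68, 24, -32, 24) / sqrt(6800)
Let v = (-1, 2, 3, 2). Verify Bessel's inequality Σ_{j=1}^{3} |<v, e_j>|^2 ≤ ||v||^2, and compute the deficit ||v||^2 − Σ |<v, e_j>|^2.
Σ |<v, e_j>|^2 = 1; ||v||^2 = 18; deficit = 17

Write each e_j = u_j / sqrt(<u_j, u_j>) where u_j is the displayed integer vector. Then <v, e_j> = <v, u_j> / sqrt(<u_j, u_j>), so |<v, e_j>|^2 = <v, u_j>^2 / <u_j, u_j>.
Coefficients: <v, e_1> = -2/sqrt(13), <v, e_2> = -2/sqrt(325), <v, e_3> = -68/sqrt(6800).
Square and sum: Σ |<v, e_j>|^2 = 1.
Compute ||v||^2 = v·v = 18.
Deficit = 18 − 1 = 17 ≥ 0, confirming Bessel's inequality. (The deficit equals ||v − Σ <v,e_j> e_j||^2, the squared distance from v to span{e_j}.)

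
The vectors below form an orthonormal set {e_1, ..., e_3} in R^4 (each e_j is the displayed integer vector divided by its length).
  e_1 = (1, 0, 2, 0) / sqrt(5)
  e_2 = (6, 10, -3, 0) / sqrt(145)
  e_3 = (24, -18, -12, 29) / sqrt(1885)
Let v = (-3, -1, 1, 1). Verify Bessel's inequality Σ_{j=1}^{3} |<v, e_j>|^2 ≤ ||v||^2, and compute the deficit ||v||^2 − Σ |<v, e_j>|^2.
Σ |<v, e_j>|^2 = 491/65; ||v||^2 = 12; deficit = 289/65

Write each e_j = u_j / sqrt(<u_j, u_j>) where u_j is the displayed integer vector. Then <v, e_j> = <v, u_j> / sqrt(<u_j, u_j>), so |<v, e_j>|^2 = <v, u_j>^2 / <u_j, u_j>.
Coefficients: <v, e_1> = -1/sqrt(5), <v, e_2> = -31/sqrt(145), <v, e_3> = -37/sqrt(1885).
Square and sum: Σ |<v, e_j>|^2 = 491/65.
Compute ||v||^2 = v·v = 12.
Deficit = 12 − 491/65 = 289/65 ≥ 0, confirming Bessel's inequality. (The deficit equals ||v − Σ <v,e_j> e_j||^2, the squared distance from v to span{e_j}.)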